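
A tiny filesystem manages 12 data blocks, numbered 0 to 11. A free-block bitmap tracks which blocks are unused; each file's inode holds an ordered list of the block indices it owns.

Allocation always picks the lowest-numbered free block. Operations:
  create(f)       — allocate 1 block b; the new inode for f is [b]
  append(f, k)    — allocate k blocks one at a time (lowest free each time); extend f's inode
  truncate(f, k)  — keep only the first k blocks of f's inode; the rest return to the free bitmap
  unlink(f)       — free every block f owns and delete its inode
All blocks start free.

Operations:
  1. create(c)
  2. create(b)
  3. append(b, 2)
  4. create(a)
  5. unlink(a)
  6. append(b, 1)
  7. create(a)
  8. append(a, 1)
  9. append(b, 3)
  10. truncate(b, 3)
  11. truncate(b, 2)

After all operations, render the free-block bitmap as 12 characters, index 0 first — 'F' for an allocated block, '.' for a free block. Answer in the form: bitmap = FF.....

after create(c) → c:[0]  free=[F...........]
after create(b) → b:[1], c:[0]  free=[FF..........]
after append(b, 2) → b:[1, 2, 3], c:[0]  free=[FFFF........]
after create(a) → a:[4], b:[1, 2, 3], c:[0]  free=[FFFFF.......]
after unlink(a) → b:[1, 2, 3], c:[0]  free=[FFFF........]
after append(b, 1) → b:[1, 2, 3, 4], c:[0]  free=[FFFFF.......]
after create(a) → a:[5], b:[1, 2, 3, 4], c:[0]  free=[FFFFFF......]
after append(a, 1) → a:[5, 6], b:[1, 2, 3, 4], c:[0]  free=[FFFFFFF.....]
after append(b, 3) → a:[5, 6], b:[1, 2, 3, 4, 7, 8, 9], c:[0]  free=[FFFFFFFFFF..]
after truncate(b, 3) → a:[5, 6], b:[1, 2, 3], c:[0]  free=[FFFF.FF.....]
after truncate(b, 2) → a:[5, 6], b:[1, 2], c:[0]  free=[FFF..FF.....]

bitmap = FFF..FF.....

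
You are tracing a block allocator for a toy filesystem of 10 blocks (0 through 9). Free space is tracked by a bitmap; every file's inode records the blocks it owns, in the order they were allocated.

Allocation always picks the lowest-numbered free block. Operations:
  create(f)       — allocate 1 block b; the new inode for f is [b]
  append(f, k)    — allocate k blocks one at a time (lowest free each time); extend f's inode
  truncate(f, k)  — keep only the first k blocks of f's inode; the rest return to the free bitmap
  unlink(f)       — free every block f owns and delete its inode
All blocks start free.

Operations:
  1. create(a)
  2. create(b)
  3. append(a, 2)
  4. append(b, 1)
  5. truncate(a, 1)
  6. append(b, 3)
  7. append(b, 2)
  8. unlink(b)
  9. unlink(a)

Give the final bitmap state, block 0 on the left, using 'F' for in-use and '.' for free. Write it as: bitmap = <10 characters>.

after create(a) → a:[0]  free=[F.........]
after create(b) → a:[0], b:[1]  free=[FF........]
after append(a, 2) → a:[0, 2, 3], b:[1]  free=[FFFF......]
after append(b, 1) → a:[0, 2, 3], b:[1, 4]  free=[FFFFF.....]
after truncate(a, 1) → a:[0], b:[1, 4]  free=[FF..F.....]
after append(b, 3) → a:[0], b:[1, 4, 2, 3, 5]  free=[FFFFFF....]
after append(b, 2) → a:[0], b:[1, 4, 2, 3, 5, 6, 7]  free=[FFFFFFFF..]
after unlink(b) → a:[0]  free=[F.........]
after unlink(a) →   free=[..........]

bitmap = ..........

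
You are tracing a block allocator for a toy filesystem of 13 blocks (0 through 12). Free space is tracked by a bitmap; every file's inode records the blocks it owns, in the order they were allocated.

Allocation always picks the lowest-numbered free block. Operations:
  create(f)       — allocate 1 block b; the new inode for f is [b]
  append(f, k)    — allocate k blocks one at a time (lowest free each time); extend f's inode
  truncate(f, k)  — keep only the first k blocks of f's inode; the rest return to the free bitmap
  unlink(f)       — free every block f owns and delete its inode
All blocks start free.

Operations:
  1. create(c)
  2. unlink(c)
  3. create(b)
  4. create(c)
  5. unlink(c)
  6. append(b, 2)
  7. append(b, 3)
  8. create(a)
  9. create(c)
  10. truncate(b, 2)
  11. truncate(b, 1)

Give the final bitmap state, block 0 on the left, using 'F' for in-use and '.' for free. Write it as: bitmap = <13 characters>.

after create(c) → c:[0]  free=[F............]
after unlink(c) →   free=[.............]
after create(b) → b:[0]  free=[F............]
after create(c) → b:[0], c:[1]  free=[FF...........]
after unlink(c) → b:[0]  free=[F............]
after append(b, 2) → b:[0, 1, 2]  free=[FFF..........]
after append(b, 3) → b:[0, 1, 2, 3, 4, 5]  free=[FFFFFF.......]
after create(a) → a:[6], b:[0, 1, 2, 3, 4, 5]  free=[FFFFFFF......]
after create(c) → a:[6], b:[0, 1, 2, 3, 4, 5], c:[7]  free=[FFFFFFFF.....]
after truncate(b, 2) → a:[6], b:[0, 1], c:[7]  free=[FF....FF.....]
after truncate(b, 1) → a:[6], b:[0], c:[7]  free=[F.....FF.....]

bitmap = F.....FF.....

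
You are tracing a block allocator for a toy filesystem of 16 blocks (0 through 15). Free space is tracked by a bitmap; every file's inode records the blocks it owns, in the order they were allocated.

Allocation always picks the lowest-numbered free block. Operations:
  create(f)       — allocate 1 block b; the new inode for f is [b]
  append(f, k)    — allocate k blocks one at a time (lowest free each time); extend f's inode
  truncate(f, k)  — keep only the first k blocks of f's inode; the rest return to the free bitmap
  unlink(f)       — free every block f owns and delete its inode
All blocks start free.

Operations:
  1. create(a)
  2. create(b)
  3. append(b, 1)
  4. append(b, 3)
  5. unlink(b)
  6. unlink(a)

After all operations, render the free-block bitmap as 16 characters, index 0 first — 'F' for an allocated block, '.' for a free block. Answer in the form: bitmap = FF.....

create(a): bitmap=F............... | a=[0]
create(b): bitmap=FF.............. | a=[0] b=[1]
append(b, 1): bitmap=FFF............. | a=[0] b=[1, 2]
append(b, 3): bitmap=FFFFFF.......... | a=[0] b=[1, 2, 3, 4, 5]
unlink(b): bitmap=F............... | a=[0]
unlink(a): bitmap=................ | 

bitmap = ................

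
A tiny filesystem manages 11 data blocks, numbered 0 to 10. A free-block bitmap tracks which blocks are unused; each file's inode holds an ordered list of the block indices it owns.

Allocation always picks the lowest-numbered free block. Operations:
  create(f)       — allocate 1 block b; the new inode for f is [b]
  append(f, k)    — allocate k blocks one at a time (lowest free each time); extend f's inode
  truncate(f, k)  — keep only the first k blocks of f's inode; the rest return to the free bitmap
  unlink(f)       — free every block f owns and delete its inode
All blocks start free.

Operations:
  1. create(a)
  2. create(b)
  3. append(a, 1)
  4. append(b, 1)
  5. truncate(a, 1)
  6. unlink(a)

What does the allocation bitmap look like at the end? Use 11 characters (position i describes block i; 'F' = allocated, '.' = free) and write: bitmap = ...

after create(a) → a:[0]  free=[F..........]
after create(b) → a:[0], b:[1]  free=[FF.........]
after append(a, 1) → a:[0, 2], b:[1]  free=[FFF........]
after append(b, 1) → a:[0, 2], b:[1, 3]  free=[FFFF.......]
after truncate(a, 1) → a:[0], b:[1, 3]  free=[FF.F.......]
after unlink(a) → b:[1, 3]  free=[.F.F.......]

bitmap = .F.F.......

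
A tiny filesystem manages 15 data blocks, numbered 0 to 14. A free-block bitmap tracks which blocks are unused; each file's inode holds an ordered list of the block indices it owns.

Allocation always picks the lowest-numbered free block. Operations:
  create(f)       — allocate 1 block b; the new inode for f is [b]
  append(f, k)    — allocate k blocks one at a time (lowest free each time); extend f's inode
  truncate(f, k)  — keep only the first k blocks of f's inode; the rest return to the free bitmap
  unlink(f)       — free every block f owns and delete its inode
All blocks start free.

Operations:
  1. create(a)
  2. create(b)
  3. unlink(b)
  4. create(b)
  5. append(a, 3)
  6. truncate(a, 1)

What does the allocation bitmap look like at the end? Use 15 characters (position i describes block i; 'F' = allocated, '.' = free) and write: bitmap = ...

bitmap = FF.............

create(a): bitmap=F.............. | a=[0]
create(b): bitmap=FF............. | a=[0] b=[1]
unlink(b): bitmap=F.............. | a=[0]
create(b): bitmap=FF............. | a=[0] b=[1]
append(a, 3): bitmap=FFFFF.......... | a=[0, 2, 3, 4] b=[1]
truncate(a, 1): bitmap=FF............. | a=[0] b=[1]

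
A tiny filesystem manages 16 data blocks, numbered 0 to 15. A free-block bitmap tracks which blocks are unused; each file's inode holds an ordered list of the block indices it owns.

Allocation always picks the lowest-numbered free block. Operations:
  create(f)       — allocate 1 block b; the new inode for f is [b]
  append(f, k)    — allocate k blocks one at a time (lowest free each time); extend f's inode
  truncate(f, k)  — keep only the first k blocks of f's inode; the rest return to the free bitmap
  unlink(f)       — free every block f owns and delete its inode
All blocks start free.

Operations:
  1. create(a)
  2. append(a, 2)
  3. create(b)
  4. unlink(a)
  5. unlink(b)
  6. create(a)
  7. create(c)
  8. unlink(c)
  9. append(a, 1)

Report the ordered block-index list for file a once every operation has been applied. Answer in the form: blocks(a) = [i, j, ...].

after create(a) → a:[0]  free=[F...............]
after append(a, 2) → a:[0, 1, 2]  free=[FFF.............]
after create(b) → a:[0, 1, 2], b:[3]  free=[FFFF............]
after unlink(a) → b:[3]  free=[...F............]
after unlink(b) →   free=[................]
after create(a) → a:[0]  free=[F...............]
after create(c) → a:[0], c:[1]  free=[FF..............]
after unlink(c) → a:[0]  free=[F...............]
after append(a, 1) → a:[0, 1]  free=[FF..............]

blocks(a) = [0, 1]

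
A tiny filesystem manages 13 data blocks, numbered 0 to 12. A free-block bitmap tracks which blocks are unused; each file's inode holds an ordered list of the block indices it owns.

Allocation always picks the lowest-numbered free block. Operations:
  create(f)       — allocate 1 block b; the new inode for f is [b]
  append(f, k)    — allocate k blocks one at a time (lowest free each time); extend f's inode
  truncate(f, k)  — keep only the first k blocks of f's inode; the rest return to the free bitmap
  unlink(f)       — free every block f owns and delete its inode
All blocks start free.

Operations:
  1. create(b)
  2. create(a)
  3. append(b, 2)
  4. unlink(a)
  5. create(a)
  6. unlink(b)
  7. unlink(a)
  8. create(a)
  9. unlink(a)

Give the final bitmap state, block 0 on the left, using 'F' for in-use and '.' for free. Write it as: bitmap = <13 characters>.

bitmap = .............

after create(b) → b:[0]  free=[F............]
after create(a) → a:[1], b:[0]  free=[FF...........]
after append(b, 2) → a:[1], b:[0, 2, 3]  free=[FFFF.........]
after unlink(a) → b:[0, 2, 3]  free=[F.FF.........]
after create(a) → a:[1], b:[0, 2, 3]  free=[FFFF.........]
after unlink(b) → a:[1]  free=[.F...........]
after unlink(a) →   free=[.............]
after create(a) → a:[0]  free=[F............]
after unlink(a) →   free=[.............]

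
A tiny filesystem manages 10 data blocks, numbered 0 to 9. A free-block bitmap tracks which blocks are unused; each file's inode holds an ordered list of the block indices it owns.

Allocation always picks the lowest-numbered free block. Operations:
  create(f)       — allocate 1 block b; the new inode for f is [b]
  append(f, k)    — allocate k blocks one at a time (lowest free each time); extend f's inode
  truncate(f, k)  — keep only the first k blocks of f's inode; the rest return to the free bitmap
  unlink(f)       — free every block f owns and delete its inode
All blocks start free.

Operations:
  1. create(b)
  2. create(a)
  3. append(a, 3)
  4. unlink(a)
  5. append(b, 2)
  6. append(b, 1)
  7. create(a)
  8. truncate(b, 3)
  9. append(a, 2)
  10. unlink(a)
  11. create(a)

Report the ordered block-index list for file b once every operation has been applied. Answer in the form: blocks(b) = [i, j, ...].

create(b): bitmap=F......... | b=[0]
create(a): bitmap=FF........ | a=[1] b=[0]
append(a, 3): bitmap=FFFFF..... | a=[1, 2, 3, 4] b=[0]
unlink(a): bitmap=F......... | b=[0]
append(b, 2): bitmap=FFF....... | b=[0, 1, 2]
append(b, 1): bitmap=FFFF...... | b=[0, 1, 2, 3]
create(a): bitmap=FFFFF..... | a=[4] b=[0, 1, 2, 3]
truncate(b, 3): bitmap=FFF.F..... | a=[4] b=[0, 1, 2]
append(a, 2): bitmap=FFFFFF.... | a=[4, 3, 5] b=[0, 1, 2]
unlink(a): bitmap=FFF....... | b=[0, 1, 2]
create(a): bitmap=FFFF...... | a=[3] b=[0, 1, 2]

blocks(b) = [0, 1, 2]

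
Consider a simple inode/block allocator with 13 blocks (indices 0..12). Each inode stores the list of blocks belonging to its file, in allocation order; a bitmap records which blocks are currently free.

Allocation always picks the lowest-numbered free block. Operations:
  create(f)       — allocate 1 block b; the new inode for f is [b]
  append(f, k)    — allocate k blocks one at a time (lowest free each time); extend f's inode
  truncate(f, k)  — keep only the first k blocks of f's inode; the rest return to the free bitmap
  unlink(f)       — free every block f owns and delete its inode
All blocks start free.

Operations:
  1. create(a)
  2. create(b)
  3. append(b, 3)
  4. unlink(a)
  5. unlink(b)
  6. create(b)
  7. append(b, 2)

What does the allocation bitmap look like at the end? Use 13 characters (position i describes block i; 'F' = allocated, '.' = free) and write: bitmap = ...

create(a): bitmap=F............ | a=[0]
create(b): bitmap=FF........... | a=[0] b=[1]
append(b, 3): bitmap=FFFFF........ | a=[0] b=[1, 2, 3, 4]
unlink(a): bitmap=.FFFF........ | b=[1, 2, 3, 4]
unlink(b): bitmap=............. | 
create(b): bitmap=F............ | b=[0]
append(b, 2): bitmap=FFF.......... | b=[0, 1, 2]

bitmap = FFF..........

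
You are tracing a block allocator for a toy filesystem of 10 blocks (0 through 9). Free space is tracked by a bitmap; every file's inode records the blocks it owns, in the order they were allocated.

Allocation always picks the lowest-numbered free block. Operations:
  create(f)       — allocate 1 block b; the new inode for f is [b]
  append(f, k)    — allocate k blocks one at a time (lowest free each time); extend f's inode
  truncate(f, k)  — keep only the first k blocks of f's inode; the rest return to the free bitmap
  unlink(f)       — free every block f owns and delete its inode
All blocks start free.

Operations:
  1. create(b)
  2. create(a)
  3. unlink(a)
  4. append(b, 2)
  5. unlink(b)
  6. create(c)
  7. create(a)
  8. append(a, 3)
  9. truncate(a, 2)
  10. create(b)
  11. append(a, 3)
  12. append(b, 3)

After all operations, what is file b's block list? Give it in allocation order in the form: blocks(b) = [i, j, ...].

blocks(b) = [3, 7, 8, 9]

create(b): bitmap=F......... | b=[0]
create(a): bitmap=FF........ | a=[1] b=[0]
unlink(a): bitmap=F......... | b=[0]
append(b, 2): bitmap=FFF....... | b=[0, 1, 2]
unlink(b): bitmap=.......... | 
create(c): bitmap=F......... | c=[0]
create(a): bitmap=FF........ | a=[1] c=[0]
append(a, 3): bitmap=FFFFF..... | a=[1, 2, 3, 4] c=[0]
truncate(a, 2): bitmap=FFF....... | a=[1, 2] c=[0]
create(b): bitmap=FFFF...... | a=[1, 2] b=[3] c=[0]
append(a, 3): bitmap=FFFFFFF... | a=[1, 2, 4, 5, 6] b=[3] c=[0]
append(b, 3): bitmap=FFFFFFFFFF | a=[1, 2, 4, 5, 6] b=[3, 7, 8, 9] c=[0]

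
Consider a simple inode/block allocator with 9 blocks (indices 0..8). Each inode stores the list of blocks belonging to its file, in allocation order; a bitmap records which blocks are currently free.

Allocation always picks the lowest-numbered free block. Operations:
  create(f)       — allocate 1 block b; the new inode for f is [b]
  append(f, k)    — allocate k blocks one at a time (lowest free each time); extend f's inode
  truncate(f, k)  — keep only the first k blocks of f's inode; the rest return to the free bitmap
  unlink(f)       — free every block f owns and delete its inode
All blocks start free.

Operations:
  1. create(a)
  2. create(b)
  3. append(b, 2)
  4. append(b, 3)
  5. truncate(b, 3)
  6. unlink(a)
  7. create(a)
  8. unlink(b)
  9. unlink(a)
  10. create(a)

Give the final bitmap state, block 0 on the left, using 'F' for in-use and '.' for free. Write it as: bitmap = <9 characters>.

bitmap = F........

create(a): bitmap=F........ | a=[0]
create(b): bitmap=FF....... | a=[0] b=[1]
append(b, 2): bitmap=FFFF..... | a=[0] b=[1, 2, 3]
append(b, 3): bitmap=FFFFFFF.. | a=[0] b=[1, 2, 3, 4, 5, 6]
truncate(b, 3): bitmap=FFFF..... | a=[0] b=[1, 2, 3]
unlink(a): bitmap=.FFF..... | b=[1, 2, 3]
create(a): bitmap=FFFF..... | a=[0] b=[1, 2, 3]
unlink(b): bitmap=F........ | a=[0]
unlink(a): bitmap=......... | 
create(a): bitmap=F........ | a=[0]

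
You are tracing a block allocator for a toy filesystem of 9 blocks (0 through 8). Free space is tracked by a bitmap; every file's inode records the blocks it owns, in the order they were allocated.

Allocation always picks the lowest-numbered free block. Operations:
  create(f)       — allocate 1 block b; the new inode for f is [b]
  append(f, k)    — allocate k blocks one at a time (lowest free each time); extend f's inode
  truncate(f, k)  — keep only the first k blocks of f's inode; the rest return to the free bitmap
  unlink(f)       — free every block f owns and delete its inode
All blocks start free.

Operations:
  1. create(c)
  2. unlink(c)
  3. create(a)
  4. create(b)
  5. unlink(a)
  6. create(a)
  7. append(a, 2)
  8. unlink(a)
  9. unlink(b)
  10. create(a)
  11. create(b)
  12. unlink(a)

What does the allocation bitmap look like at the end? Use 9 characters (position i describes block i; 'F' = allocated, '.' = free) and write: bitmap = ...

[1] create(c) — c=0 (map F........)
[2] unlink(c) —  (map .........)
[3] create(a) — a=0 (map F........)
[4] create(b) — a=0 b=1 (map FF.......)
[5] unlink(a) — b=1 (map .F.......)
[6] create(a) — a=0 b=1 (map FF.......)
[7] append(a, 2) — a=0,2,3 b=1 (map FFFF.....)
[8] unlink(a) — b=1 (map .F.......)
[9] unlink(b) —  (map .........)
[10] create(a) — a=0 (map F........)
[11] create(b) — a=0 b=1 (map FF.......)
[12] unlink(a) — b=1 (map .F.......)

bitmap = .F.......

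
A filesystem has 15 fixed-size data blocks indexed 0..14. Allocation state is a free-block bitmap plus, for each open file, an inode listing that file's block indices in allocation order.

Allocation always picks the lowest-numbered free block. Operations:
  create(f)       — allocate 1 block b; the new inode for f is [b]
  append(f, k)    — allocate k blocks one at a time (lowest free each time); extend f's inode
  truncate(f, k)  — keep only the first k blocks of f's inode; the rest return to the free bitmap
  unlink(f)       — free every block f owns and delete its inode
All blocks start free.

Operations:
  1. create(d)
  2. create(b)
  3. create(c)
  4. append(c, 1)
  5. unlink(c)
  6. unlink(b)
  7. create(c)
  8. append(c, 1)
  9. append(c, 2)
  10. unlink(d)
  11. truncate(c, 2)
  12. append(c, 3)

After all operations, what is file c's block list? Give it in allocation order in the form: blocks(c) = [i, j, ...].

blocks(c) = [1, 2, 0, 3, 4]

  1. create(d)  ⇒  F..............  {d→[0]}
  2. create(b)  ⇒  FF.............  {b→[1]; d→[0]}
  3. create(c)  ⇒  FFF............  {b→[1]; c→[2]; d→[0]}
  4. append(c, 1)  ⇒  FFFF...........  {b→[1]; c→[2, 3]; d→[0]}
  5. unlink(c)  ⇒  FF.............  {b→[1]; d→[0]}
  6. unlink(b)  ⇒  F..............  {d→[0]}
  7. create(c)  ⇒  FF.............  {c→[1]; d→[0]}
  8. append(c, 1)  ⇒  FFF............  {c→[1, 2]; d→[0]}
  9. append(c, 2)  ⇒  FFFFF..........  {c→[1, 2, 3, 4]; d→[0]}
  10. unlink(d)  ⇒  .FFFF..........  {c→[1, 2, 3, 4]}
  11. truncate(c, 2)  ⇒  .FF............  {c→[1, 2]}
  12. append(c, 3)  ⇒  FFFFF..........  {c→[1, 2, 0, 3, 4]}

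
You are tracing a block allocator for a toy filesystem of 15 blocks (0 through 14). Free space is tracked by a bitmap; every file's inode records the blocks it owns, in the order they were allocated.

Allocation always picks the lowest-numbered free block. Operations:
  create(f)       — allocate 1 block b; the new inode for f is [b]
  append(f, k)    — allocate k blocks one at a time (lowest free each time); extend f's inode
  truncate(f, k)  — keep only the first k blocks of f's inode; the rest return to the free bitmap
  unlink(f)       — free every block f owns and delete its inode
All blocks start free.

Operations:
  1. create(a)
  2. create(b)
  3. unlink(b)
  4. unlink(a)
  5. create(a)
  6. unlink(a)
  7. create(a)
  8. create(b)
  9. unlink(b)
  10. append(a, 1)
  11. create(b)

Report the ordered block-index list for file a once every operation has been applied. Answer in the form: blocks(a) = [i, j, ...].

blocks(a) = [0, 1]

[1] create(a) — a=0 (map F..............)
[2] create(b) — a=0 b=1 (map FF.............)
[3] unlink(b) — a=0 (map F..............)
[4] unlink(a) —  (map ...............)
[5] create(a) — a=0 (map F..............)
[6] unlink(a) —  (map ...............)
[7] create(a) — a=0 (map F..............)
[8] create(b) — a=0 b=1 (map FF.............)
[9] unlink(b) — a=0 (map F..............)
[10] append(a, 1) — a=0,1 (map FF.............)
[11] create(b) — a=0,1 b=2 (map FFF............)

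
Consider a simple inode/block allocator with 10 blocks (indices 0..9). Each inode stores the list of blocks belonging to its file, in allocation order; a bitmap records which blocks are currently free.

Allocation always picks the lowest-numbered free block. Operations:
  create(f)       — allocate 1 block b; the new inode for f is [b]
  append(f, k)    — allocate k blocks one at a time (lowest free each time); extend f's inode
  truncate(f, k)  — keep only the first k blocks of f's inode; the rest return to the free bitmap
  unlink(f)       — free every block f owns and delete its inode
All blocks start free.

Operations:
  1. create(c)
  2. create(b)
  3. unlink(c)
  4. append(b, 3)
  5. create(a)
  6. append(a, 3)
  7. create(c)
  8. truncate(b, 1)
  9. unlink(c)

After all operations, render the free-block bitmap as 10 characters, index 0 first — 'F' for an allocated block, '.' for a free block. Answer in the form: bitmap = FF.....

bitmap = .F..FFFF..

[1] create(c) — c=0 (map F.........)
[2] create(b) — b=1 c=0 (map FF........)
[3] unlink(c) — b=1 (map .F........)
[4] append(b, 3) — b=1,0,2,3 (map FFFF......)
[5] create(a) — a=4 b=1,0,2,3 (map FFFFF.....)
[6] append(a, 3) — a=4,5,6,7 b=1,0,2,3 (map FFFFFFFF..)
[7] create(c) — a=4,5,6,7 b=1,0,2,3 c=8 (map FFFFFFFFF.)
[8] truncate(b, 1) — a=4,5,6,7 b=1 c=8 (map .F..FFFFF.)
[9] unlink(c) — a=4,5,6,7 b=1 (map .F..FFFF..)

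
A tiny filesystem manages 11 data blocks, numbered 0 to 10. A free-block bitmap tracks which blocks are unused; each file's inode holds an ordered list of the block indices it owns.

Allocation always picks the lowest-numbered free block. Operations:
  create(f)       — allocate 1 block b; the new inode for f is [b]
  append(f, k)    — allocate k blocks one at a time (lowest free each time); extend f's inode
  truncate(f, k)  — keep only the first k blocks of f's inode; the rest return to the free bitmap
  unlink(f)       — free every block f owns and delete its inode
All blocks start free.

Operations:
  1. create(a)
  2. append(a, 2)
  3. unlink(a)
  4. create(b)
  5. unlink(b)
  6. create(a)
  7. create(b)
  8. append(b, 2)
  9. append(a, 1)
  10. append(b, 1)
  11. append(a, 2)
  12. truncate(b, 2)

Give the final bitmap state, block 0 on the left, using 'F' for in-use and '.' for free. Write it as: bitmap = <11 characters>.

bitmap = FFF.F.FF...

create(a): bitmap=F.......... | a=[0]
append(a, 2): bitmap=FFF........ | a=[0, 1, 2]
unlink(a): bitmap=........... | 
create(b): bitmap=F.......... | b=[0]
unlink(b): bitmap=........... | 
create(a): bitmap=F.......... | a=[0]
create(b): bitmap=FF......... | a=[0] b=[1]
append(b, 2): bitmap=FFFF....... | a=[0] b=[1, 2, 3]
append(a, 1): bitmap=FFFFF...... | a=[0, 4] b=[1, 2, 3]
append(b, 1): bitmap=FFFFFF..... | a=[0, 4] b=[1, 2, 3, 5]
append(a, 2): bitmap=FFFFFFFF... | a=[0, 4, 6, 7] b=[1, 2, 3, 5]
truncate(b, 2): bitmap=FFF.F.FF... | a=[0, 4, 6, 7] b=[1, 2]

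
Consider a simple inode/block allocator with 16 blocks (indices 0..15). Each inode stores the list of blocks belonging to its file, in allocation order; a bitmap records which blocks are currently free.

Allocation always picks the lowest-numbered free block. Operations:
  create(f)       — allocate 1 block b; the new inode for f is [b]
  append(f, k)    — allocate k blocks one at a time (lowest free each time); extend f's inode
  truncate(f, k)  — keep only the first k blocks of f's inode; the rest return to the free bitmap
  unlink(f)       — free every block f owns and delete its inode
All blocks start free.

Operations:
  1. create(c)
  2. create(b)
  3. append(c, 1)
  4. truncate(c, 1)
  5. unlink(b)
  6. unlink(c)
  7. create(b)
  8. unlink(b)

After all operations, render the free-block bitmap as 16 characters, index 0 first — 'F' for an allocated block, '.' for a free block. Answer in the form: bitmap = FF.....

bitmap = ................

  1. create(c)  ⇒  F...............  {c→[0]}
  2. create(b)  ⇒  FF..............  {b→[1]; c→[0]}
  3. append(c, 1)  ⇒  FFF.............  {b→[1]; c→[0, 2]}
  4. truncate(c, 1)  ⇒  FF..............  {b→[1]; c→[0]}
  5. unlink(b)  ⇒  F...............  {c→[0]}
  6. unlink(c)  ⇒  ................  {}
  7. create(b)  ⇒  F...............  {b→[0]}
  8. unlink(b)  ⇒  ................  {}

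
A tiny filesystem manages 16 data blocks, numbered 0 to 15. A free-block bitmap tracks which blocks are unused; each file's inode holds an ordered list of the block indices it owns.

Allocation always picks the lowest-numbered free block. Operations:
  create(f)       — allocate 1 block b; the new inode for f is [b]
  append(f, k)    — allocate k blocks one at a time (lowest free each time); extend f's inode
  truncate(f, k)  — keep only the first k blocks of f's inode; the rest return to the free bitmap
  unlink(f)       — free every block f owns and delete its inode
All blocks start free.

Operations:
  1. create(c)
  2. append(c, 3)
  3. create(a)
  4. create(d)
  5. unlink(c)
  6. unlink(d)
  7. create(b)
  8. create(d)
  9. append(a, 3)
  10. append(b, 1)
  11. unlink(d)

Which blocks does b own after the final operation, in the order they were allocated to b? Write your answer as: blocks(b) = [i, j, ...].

blocks(b) = [0, 6]

  1. create(c)  ⇒  F...............  {c→[0]}
  2. append(c, 3)  ⇒  FFFF............  {c→[0, 1, 2, 3]}
  3. create(a)  ⇒  FFFFF...........  {a→[4]; c→[0, 1, 2, 3]}
  4. create(d)  ⇒  FFFFFF..........  {a→[4]; c→[0, 1, 2, 3]; d→[5]}
  5. unlink(c)  ⇒  ....FF..........  {a→[4]; d→[5]}
  6. unlink(d)  ⇒  ....F...........  {a→[4]}
  7. create(b)  ⇒  F...F...........  {a→[4]; b→[0]}
  8. create(d)  ⇒  FF..F...........  {a→[4]; b→[0]; d→[1]}
  9. append(a, 3)  ⇒  FFFFFF..........  {a→[4, 2, 3, 5]; b→[0]; d→[1]}
  10. append(b, 1)  ⇒  FFFFFFF.........  {a→[4, 2, 3, 5]; b→[0, 6]; d→[1]}
  11. unlink(d)  ⇒  F.FFFFF.........  {a→[4, 2, 3, 5]; b→[0, 6]}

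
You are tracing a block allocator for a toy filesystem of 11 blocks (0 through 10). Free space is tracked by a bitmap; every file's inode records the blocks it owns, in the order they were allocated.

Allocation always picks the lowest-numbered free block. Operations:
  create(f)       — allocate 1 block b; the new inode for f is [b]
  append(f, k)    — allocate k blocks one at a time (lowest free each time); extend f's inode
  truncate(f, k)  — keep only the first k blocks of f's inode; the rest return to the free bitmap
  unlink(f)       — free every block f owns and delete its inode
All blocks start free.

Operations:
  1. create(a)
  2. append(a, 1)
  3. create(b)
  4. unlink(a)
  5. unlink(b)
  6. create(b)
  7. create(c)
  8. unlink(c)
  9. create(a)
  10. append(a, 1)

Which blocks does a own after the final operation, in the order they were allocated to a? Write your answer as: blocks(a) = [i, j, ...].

blocks(a) = [1, 2]

create(a): bitmap=F.......... | a=[0]
append(a, 1): bitmap=FF......... | a=[0, 1]
create(b): bitmap=FFF........ | a=[0, 1] b=[2]
unlink(a): bitmap=..F........ | b=[2]
unlink(b): bitmap=........... | 
create(b): bitmap=F.......... | b=[0]
create(c): bitmap=FF......... | b=[0] c=[1]
unlink(c): bitmap=F.......... | b=[0]
create(a): bitmap=FF......... | a=[1] b=[0]
append(a, 1): bitmap=FFF........ | a=[1, 2] b=[0]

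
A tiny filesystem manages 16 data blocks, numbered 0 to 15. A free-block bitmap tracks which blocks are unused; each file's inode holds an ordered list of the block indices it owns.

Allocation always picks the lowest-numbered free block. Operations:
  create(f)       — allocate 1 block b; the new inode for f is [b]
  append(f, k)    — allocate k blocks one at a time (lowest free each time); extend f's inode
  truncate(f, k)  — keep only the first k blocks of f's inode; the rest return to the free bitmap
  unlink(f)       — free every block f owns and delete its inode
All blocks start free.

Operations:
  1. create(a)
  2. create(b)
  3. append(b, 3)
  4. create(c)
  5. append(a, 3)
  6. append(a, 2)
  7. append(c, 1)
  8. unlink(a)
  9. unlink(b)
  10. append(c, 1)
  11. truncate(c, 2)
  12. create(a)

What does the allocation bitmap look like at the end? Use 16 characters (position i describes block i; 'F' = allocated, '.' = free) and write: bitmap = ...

bitmap = F....F.....F....

create(a): bitmap=F............... | a=[0]
create(b): bitmap=FF.............. | a=[0] b=[1]
append(b, 3): bitmap=FFFFF........... | a=[0] b=[1, 2, 3, 4]
create(c): bitmap=FFFFFF.......... | a=[0] b=[1, 2, 3, 4] c=[5]
append(a, 3): bitmap=FFFFFFFFF....... | a=[0, 6, 7, 8] b=[1, 2, 3, 4] c=[5]
append(a, 2): bitmap=FFFFFFFFFFF..... | a=[0, 6, 7, 8, 9, 10] b=[1, 2, 3, 4] c=[5]
append(c, 1): bitmap=FFFFFFFFFFFF.... | a=[0, 6, 7, 8, 9, 10] b=[1, 2, 3, 4] c=[5, 11]
unlink(a): bitmap=.FFFFF.....F.... | b=[1, 2, 3, 4] c=[5, 11]
unlink(b): bitmap=.....F.....F.... | c=[5, 11]
append(c, 1): bitmap=F....F.....F.... | c=[5, 11, 0]
truncate(c, 2): bitmap=.....F.....F.... | c=[5, 11]
create(a): bitmap=F....F.....F.... | a=[0] c=[5, 11]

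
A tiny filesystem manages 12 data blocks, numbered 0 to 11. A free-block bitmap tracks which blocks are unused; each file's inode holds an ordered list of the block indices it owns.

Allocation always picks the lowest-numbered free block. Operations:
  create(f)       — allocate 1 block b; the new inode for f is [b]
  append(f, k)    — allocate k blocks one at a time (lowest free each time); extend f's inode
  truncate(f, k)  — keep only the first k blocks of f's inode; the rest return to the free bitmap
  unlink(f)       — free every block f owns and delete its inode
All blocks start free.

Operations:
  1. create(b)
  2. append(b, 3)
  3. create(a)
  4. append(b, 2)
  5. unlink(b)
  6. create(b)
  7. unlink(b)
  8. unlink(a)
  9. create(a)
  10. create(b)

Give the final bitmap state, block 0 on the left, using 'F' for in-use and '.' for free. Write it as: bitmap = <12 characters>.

bitmap = FF..........

  1. create(b)  ⇒  F...........  {b→[0]}
  2. append(b, 3)  ⇒  FFFF........  {b→[0, 1, 2, 3]}
  3. create(a)  ⇒  FFFFF.......  {a→[4]; b→[0, 1, 2, 3]}
  4. append(b, 2)  ⇒  FFFFFFF.....  {a→[4]; b→[0, 1, 2, 3, 5, 6]}
  5. unlink(b)  ⇒  ....F.......  {a→[4]}
  6. create(b)  ⇒  F...F.......  {a→[4]; b→[0]}
  7. unlink(b)  ⇒  ....F.......  {a→[4]}
  8. unlink(a)  ⇒  ............  {}
  9. create(a)  ⇒  F...........  {a→[0]}
  10. create(b)  ⇒  FF..........  {a→[0]; b→[1]}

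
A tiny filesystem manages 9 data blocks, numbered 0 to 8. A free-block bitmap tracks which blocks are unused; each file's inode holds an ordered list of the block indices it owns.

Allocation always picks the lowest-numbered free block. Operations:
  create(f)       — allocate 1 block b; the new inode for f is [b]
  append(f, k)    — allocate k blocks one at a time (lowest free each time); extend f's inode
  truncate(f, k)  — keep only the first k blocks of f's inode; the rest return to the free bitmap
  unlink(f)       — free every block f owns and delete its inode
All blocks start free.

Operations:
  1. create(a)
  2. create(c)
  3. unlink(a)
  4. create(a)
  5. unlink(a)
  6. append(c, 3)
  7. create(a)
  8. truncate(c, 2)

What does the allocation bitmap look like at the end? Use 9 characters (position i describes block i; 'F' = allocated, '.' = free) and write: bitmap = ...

  1. create(a)  ⇒  F........  {a→[0]}
  2. create(c)  ⇒  FF.......  {a→[0]; c→[1]}
  3. unlink(a)  ⇒  .F.......  {c→[1]}
  4. create(a)  ⇒  FF.......  {a→[0]; c→[1]}
  5. unlink(a)  ⇒  .F.......  {c→[1]}
  6. append(c, 3)  ⇒  FFFF.....  {c→[1, 0, 2, 3]}
  7. create(a)  ⇒  FFFFF....  {a→[4]; c→[1, 0, 2, 3]}
  8. truncate(c, 2)  ⇒  FF..F....  {a→[4]; c→[1, 0]}

bitmap = FF..F....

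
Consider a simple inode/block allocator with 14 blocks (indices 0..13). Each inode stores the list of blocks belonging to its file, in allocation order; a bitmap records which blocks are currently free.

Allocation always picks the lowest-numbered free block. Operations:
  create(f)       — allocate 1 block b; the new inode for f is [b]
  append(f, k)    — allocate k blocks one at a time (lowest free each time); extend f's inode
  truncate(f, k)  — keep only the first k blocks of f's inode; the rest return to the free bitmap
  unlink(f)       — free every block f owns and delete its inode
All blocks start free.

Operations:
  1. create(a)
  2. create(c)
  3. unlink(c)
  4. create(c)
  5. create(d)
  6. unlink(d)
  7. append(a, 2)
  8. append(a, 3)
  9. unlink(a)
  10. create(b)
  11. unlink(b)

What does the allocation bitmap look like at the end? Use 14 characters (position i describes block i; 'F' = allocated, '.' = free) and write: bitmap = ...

  1. create(a)  ⇒  F.............  {a→[0]}
  2. create(c)  ⇒  FF............  {a→[0]; c→[1]}
  3. unlink(c)  ⇒  F.............  {a→[0]}
  4. create(c)  ⇒  FF............  {a→[0]; c→[1]}
  5. create(d)  ⇒  FFF...........  {a→[0]; c→[1]; d→[2]}
  6. unlink(d)  ⇒  FF............  {a→[0]; c→[1]}
  7. append(a, 2)  ⇒  FFFF..........  {a→[0, 2, 3]; c→[1]}
  8. append(a, 3)  ⇒  FFFFFFF.......  {a→[0, 2, 3, 4, 5, 6]; c→[1]}
  9. unlink(a)  ⇒  .F............  {c→[1]}
  10. create(b)  ⇒  FF............  {b→[0]; c→[1]}
  11. unlink(b)  ⇒  .F............  {c→[1]}

bitmap = .F............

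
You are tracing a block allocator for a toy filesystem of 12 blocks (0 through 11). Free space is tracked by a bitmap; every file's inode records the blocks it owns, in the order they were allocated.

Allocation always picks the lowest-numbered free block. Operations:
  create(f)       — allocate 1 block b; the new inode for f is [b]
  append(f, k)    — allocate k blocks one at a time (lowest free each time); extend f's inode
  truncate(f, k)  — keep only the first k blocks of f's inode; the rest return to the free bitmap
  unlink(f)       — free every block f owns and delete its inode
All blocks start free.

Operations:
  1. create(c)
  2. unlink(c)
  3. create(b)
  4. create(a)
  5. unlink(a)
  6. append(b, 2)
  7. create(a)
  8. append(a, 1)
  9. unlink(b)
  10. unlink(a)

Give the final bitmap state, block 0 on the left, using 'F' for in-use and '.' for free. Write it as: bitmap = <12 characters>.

  1. create(c)  ⇒  F...........  {c→[0]}
  2. unlink(c)  ⇒  ............  {}
  3. create(b)  ⇒  F...........  {b→[0]}
  4. create(a)  ⇒  FF..........  {a→[1]; b→[0]}
  5. unlink(a)  ⇒  F...........  {b→[0]}
  6. append(b, 2)  ⇒  FFF.........  {b→[0, 1, 2]}
  7. create(a)  ⇒  FFFF........  {a→[3]; b→[0, 1, 2]}
  8. append(a, 1)  ⇒  FFFFF.......  {a→[3, 4]; b→[0, 1, 2]}
  9. unlink(b)  ⇒  ...FF.......  {a→[3, 4]}
  10. unlink(a)  ⇒  ............  {}

bitmap = ............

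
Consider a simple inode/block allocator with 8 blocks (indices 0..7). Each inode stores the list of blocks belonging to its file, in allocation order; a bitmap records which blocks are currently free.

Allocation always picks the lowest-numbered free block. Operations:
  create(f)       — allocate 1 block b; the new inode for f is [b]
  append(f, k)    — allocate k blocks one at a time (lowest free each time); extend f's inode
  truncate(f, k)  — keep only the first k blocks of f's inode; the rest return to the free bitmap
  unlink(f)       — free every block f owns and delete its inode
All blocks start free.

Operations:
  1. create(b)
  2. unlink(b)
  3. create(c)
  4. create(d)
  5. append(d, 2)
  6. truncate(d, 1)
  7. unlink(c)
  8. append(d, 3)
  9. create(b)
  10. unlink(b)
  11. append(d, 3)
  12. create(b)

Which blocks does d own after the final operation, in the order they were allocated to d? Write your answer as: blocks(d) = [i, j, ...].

after create(b) → b:[0]  free=[F.......]
after unlink(b) →   free=[........]
after create(c) → c:[0]  free=[F.......]
after create(d) → c:[0], d:[1]  free=[FF......]
after append(d, 2) → c:[0], d:[1, 2, 3]  free=[FFFF....]
after truncate(d, 1) → c:[0], d:[1]  free=[FF......]
after unlink(c) → d:[1]  free=[.F......]
after append(d, 3) → d:[1, 0, 2, 3]  free=[FFFF....]
after create(b) → b:[4], d:[1, 0, 2, 3]  free=[FFFFF...]
after unlink(b) → d:[1, 0, 2, 3]  free=[FFFF....]
after append(d, 3) → d:[1, 0, 2, 3, 4, 5, 6]  free=[FFFFFFF.]
after create(b) → b:[7], d:[1, 0, 2, 3, 4, 5, 6]  free=[FFFFFFFF]

blocks(d) = [1, 0, 2, 3, 4, 5, 6]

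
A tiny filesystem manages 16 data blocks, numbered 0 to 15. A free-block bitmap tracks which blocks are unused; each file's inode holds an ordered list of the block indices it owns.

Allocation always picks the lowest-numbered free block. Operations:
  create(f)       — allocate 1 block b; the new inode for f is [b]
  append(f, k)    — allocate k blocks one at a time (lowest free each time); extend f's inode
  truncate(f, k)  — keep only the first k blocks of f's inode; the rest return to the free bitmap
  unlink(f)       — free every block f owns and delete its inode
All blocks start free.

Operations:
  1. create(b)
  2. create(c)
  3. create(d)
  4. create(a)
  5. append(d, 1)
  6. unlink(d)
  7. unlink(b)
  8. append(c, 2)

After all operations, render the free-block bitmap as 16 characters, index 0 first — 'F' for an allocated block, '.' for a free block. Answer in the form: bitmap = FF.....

[1] create(b) — b=0 (map F...............)
[2] create(c) — b=0 c=1 (map FF..............)
[3] create(d) — b=0 c=1 d=2 (map FFF.............)
[4] create(a) — a=3 b=0 c=1 d=2 (map FFFF............)
[5] append(d, 1) — a=3 b=0 c=1 d=2,4 (map FFFFF...........)
[6] unlink(d) — a=3 b=0 c=1 (map FF.F............)
[7] unlink(b) — a=3 c=1 (map .F.F............)
[8] append(c, 2) — a=3 c=1,0,2 (map FFFF............)

bitmap = FFFF............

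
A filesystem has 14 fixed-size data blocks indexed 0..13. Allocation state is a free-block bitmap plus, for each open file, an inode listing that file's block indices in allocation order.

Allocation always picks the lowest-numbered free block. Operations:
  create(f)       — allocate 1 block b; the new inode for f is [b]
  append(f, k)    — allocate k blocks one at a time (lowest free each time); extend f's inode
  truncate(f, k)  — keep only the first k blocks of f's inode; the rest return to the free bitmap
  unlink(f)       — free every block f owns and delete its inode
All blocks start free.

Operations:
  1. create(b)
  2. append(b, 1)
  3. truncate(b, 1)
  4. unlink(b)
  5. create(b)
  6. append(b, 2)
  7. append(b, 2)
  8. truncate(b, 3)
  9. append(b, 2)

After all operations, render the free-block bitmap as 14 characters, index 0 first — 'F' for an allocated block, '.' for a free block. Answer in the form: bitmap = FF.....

bitmap = FFFFF.........

create(b): bitmap=F............. | b=[0]
append(b, 1): bitmap=FF............ | b=[0, 1]
truncate(b, 1): bitmap=F............. | b=[0]
unlink(b): bitmap=.............. | 
create(b): bitmap=F............. | b=[0]
append(b, 2): bitmap=FFF........... | b=[0, 1, 2]
append(b, 2): bitmap=FFFFF......... | b=[0, 1, 2, 3, 4]
truncate(b, 3): bitmap=FFF........... | b=[0, 1, 2]
append(b, 2): bitmap=FFFFF......... | b=[0, 1, 2, 3, 4]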